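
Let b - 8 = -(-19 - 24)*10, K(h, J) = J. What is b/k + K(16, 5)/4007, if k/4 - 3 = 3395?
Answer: 911513/27231572 ≈ 0.033473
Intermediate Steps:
k = 13592 (k = 12 + 4*3395 = 12 + 13580 = 13592)
b = 438 (b = 8 - (-19 - 24)*10 = 8 - (-43)*10 = 8 - 1*(-430) = 8 + 430 = 438)
b/k + K(16, 5)/4007 = 438/13592 + 5/4007 = 438*(1/13592) + 5*(1/4007) = 219/6796 + 5/4007 = 911513/27231572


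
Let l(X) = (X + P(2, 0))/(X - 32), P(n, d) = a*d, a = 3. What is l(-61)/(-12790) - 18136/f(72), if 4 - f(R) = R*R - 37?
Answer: 21571914197/6117444210 ≈ 3.5263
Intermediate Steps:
f(R) = 41 - R**2 (f(R) = 4 - (R*R - 37) = 4 - (R**2 - 37) = 4 - (-37 + R**2) = 4 + (37 - R**2) = 41 - R**2)
P(n, d) = 3*d
l(X) = X/(-32 + X) (l(X) = (X + 3*0)/(X - 32) = (X + 0)/(-32 + X) = X/(-32 + X))
l(-61)/(-12790) - 18136/f(72) = -61/(-32 - 61)/(-12790) - 18136/(41 - 1*72**2) = -61/(-93)*(-1/12790) - 18136/(41 - 1*5184) = -61*(-1/93)*(-1/12790) - 18136/(41 - 5184) = (61/93)*(-1/12790) - 18136/(-5143) = -61/1189470 - 18136*(-1/5143) = -61/1189470 + 18136/5143 = 21571914197/6117444210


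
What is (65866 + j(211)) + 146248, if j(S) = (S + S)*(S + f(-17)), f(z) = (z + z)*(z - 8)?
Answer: 659856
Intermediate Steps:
f(z) = 2*z*(-8 + z) (f(z) = (2*z)*(-8 + z) = 2*z*(-8 + z))
j(S) = 2*S*(850 + S) (j(S) = (S + S)*(S + 2*(-17)*(-8 - 17)) = (2*S)*(S + 2*(-17)*(-25)) = (2*S)*(S + 850) = (2*S)*(850 + S) = 2*S*(850 + S))
(65866 + j(211)) + 146248 = (65866 + 2*211*(850 + 211)) + 146248 = (65866 + 2*211*1061) + 146248 = (65866 + 447742) + 146248 = 513608 + 146248 = 659856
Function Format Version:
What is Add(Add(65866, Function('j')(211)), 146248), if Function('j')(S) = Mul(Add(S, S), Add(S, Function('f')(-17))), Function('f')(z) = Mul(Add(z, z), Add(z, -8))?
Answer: 659856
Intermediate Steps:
Function('f')(z) = Mul(2, z, Add(-8, z)) (Function('f')(z) = Mul(Mul(2, z), Add(-8, z)) = Mul(2, z, Add(-8, z)))
Function('j')(S) = Mul(2, S, Add(850, S)) (Function('j')(S) = Mul(Add(S, S), Add(S, Mul(2, -17, Add(-8, -17)))) = Mul(Mul(2, S), Add(S, Mul(2, -17, -25))) = Mul(Mul(2, S), Add(S, 850)) = Mul(Mul(2, S), Add(850, S)) = Mul(2, S, Add(850, S)))
Add(Add(65866, Function('j')(211)), 146248) = Add(Add(65866, Mul(2, 211, Add(850, 211))), 146248) = Add(Add(65866, Mul(2, 211, 1061)), 146248) = Add(Add(65866, 447742), 146248) = Add(513608, 146248) = 659856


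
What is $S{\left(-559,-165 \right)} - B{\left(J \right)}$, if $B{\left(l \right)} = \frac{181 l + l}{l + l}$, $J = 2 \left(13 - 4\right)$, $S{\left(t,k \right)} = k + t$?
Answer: $-815$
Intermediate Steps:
$J = 18$ ($J = 2 \cdot 9 = 18$)
$B{\left(l \right)} = 91$ ($B{\left(l \right)} = \frac{182 l}{2 l} = 182 l \frac{1}{2 l} = 91$)
$S{\left(-559,-165 \right)} - B{\left(J \right)} = \left(-165 - 559\right) - 91 = -724 - 91 = -815$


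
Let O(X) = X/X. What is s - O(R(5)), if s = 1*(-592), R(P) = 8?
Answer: -593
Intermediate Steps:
s = -592
O(X) = 1
s - O(R(5)) = -592 - 1*1 = -592 - 1 = -593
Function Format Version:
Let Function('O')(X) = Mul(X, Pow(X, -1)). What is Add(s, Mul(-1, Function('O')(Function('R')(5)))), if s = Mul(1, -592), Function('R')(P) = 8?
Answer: -593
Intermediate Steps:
s = -592
Function('O')(X) = 1
Add(s, Mul(-1, Function('O')(Function('R')(5)))) = Add(-592, Mul(-1, 1)) = Add(-592, -1) = -593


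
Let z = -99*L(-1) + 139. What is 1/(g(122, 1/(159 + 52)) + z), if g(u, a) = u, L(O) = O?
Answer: 1/360 ≈ 0.0027778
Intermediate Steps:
z = 238 (z = -99*(-1) + 139 = 99 + 139 = 238)
1/(g(122, 1/(159 + 52)) + z) = 1/(122 + 238) = 1/360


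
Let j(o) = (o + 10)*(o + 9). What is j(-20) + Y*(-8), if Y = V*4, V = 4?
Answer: -18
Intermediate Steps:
Y = 16 (Y = 4*4 = 16)
j(o) = (9 + o)*(10 + o) (j(o) = (10 + o)*(9 + o) = (9 + o)*(10 + o))
j(-20) + Y*(-8) = (90 + (-20)² + 19*(-20)) + 16*(-8) = (90 + 400 - 380) - 128 = 110 - 128 = -18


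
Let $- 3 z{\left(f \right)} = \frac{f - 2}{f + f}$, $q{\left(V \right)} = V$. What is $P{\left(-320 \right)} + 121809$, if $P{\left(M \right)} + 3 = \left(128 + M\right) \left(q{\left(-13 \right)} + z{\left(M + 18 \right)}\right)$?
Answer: $\frac{18774466}{151} \approx 1.2433 \cdot 10^{5}$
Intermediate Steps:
$z{\left(f \right)} = - \frac{-2 + f}{6 f}$ ($z{\left(f \right)} = - \frac{\left(f - 2\right) \frac{1}{f + f}}{3} = - \frac{\left(-2 + f\right) \frac{1}{2 f}}{3} = - \frac{\frac{1}{2} \frac{1}{f} \left(-2 + f\right)}{3} = - \frac{-2 + f}{6 f}$)
$P{\left(M \right)} = -3 + \left(-13 + \frac{-16 - M}{6 \left(18 + M\right)}\right) \left(128 + M\right)$ ($P{\left(M \right)} = -3 + \left(128 + M\right) \left(-13 + \frac{2 - \left(M + 18\right)}{6 \left(M + 18\right)}\right) = -3 + \left(128 + M\right) \left(-13 + \frac{2 - \left(18 + M\right)}{6 \left(18 + M\right)}\right) = -3 + \left(128 + M\right) \left(-13 + \frac{-16 - M}{6 \left(18 + M\right)}\right) = -3 + \left(-13 + \frac{-16 - M}{6 \left(18 + M\right)}\right) \left(128 + M\right)$)
$P{\left(-320 \right)} + 121809 = \frac{-182084 - -3696000 - 79 \left(-320\right)^{2}}{6 \left(18 - 320\right)} + 121809 = \frac{-182084 + 3696000 - 8089600}{6 \left(-302\right)} + 121809 = \frac{1}{6} \left(- \frac{1}{302}\right) \left(-182084 + 3696000 - 8089600\right) + 121809 = \frac{1}{6} \left(- \frac{1}{302}\right) \left(-4575684\right) + 121809 = \frac{381307}{151} + 121809 = \frac{18774466}{151}$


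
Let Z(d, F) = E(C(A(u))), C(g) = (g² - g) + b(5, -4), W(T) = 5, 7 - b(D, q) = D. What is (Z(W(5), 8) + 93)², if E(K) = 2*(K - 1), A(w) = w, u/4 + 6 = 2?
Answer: 408321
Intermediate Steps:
u = -16 (u = -24 + 4*2 = -24 + 8 = -16)
b(D, q) = 7 - D
C(g) = 2 + g² - g (C(g) = (g² - g) + (7 - 1*5) = (g² - g) + (7 - 5) = (g² - g) + 2 = 2 + g² - g)
E(K) = -2 + 2*K (E(K) = 2*(-1 + K) = -2 + 2*K)
Z(d, F) = 546 (Z(d, F) = -2 + 2*(2 + (-16)² - 1*(-16)) = -2 + 2*(2 + 256 + 16) = -2 + 2*274 = -2 + 548 = 546)
(Z(W(5), 8) + 93)² = (546 + 93)² = 639² = 408321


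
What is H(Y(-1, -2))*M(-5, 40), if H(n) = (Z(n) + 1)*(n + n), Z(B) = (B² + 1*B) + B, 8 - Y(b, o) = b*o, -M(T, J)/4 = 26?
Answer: -61152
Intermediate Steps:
M(T, J) = -104 (M(T, J) = -4*26 = -104)
Y(b, o) = 8 - b*o
Z(B) = B² + 2*B (Z(B) = (B² + B) + B = (B + B²) + B = B² + 2*B)
H(n) = 2*n*(1 + n*(2 + n)) (H(n) = (n*(2 + n) + 1)*(n + n) = (1 + n*(2 + n))*(2*n) = 2*n*(1 + n*(2 + n)))
H(Y(-1, -2))*M(-5, 40) = (2*(8 - 1*(-1)*(-2))*(1 + (8 - 1*(-1)*(-2))*(2 + (8 - 1*(-1)*(-2)))))*(-104) = (2*(8 - 2)*(1 + (8 - 2)*(2 + (8 - 2))))*(-104) = (2*6*(1 + 6*(2 + 6)))*(-104) = (2*6*(1 + 6*8))*(-104) = (2*6*(1 + 48))*(-104) = (2*6*49)*(-104) = 588*(-104) = -61152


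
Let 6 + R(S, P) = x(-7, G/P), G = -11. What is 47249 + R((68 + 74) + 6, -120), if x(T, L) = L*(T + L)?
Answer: 680290081/14400 ≈ 47242.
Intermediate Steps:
x(T, L) = L*(L + T)
R(S, P) = -6 - 11*(-7 - 11/P)/P (R(S, P) = -6 + (-11/P)*(-11/P - 7) = -6 + (-11/P)*(-7 - 11/P) = -6 - 11*(-7 - 11/P)/P)
47249 + R((68 + 74) + 6, -120) = 47249 + (-6 + 77/(-120) + 121/(-120)²) = 47249 + (-6 + 77*(-1/120) + 121*(1/14400)) = 47249 + (-6 - 77/120 + 121/14400) = 47249 - 95519/14400 = 680290081/14400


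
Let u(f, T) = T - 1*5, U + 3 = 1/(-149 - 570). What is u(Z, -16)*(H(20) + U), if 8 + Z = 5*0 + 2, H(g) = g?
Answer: -256662/719 ≈ -356.97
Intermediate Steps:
Z = -6 (Z = -8 + (5*0 + 2) = -8 + (0 + 2) = -8 + 2 = -6)
U = -2158/719 (U = -3 + 1/(-149 - 570) = -3 + 1/(-719) = -3 - 1/719 = -2158/719 ≈ -3.0014)
u(f, T) = -5 + T (u(f, T) = T - 5 = -5 + T)
u(Z, -16)*(H(20) + U) = (-5 - 16)*(20 - 2158/719) = -21*12222/719 = -256662/719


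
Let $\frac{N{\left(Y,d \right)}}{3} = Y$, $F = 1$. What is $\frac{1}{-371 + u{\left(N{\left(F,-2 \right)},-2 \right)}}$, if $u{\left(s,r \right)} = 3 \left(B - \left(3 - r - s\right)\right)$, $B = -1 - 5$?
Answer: $- \frac{1}{395} \approx -0.0025316$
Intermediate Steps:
$B = -6$
$N{\left(Y,d \right)} = 3 Y$
$u{\left(s,r \right)} = -27 + 3 r + 3 s$ ($u{\left(s,r \right)} = 3 \left(-6 - \left(3 - r - s\right)\right) = 3 \left(-6 + \left(-3 + r + s\right)\right) = 3 \left(-9 + r + s\right) = -27 + 3 r + 3 s$)
$\frac{1}{-371 + u{\left(N{\left(F,-2 \right)},-2 \right)}} = \frac{1}{-371 + \left(-27 + 3 \left(-2\right) + 3 \cdot 3 \cdot 1\right)} = \frac{1}{-371 - 24} = \frac{1}{-395} = - \frac{1}{395}$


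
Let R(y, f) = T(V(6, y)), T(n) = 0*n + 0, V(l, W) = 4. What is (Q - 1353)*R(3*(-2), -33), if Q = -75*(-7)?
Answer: 0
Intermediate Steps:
Q = 525
T(n) = 0 (T(n) = 0 + 0 = 0)
R(y, f) = 0
(Q - 1353)*R(3*(-2), -33) = (525 - 1353)*0 = -828*0 = 0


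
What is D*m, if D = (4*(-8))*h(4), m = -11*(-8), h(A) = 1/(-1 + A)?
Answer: -2816/3 ≈ -938.67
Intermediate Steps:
m = 88
D = -32/3 (D = (4*(-8))/(-1 + 4) = -32/3 ≈ -10.667)
D*m = -32/3*88 = -2816/3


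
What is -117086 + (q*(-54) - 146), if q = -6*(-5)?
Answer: -118852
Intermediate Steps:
q = 30
-117086 + (q*(-54) - 146) = -117086 + (30*(-54) - 146) = -117086 + (-1620 - 146) = -117086 - 1766 = -118852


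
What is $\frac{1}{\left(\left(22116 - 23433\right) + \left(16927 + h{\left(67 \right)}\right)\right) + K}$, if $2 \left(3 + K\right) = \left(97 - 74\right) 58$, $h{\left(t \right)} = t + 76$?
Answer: $\frac{1}{16417} \approx 6.0912 \cdot 10^{-5}$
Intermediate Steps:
$h{\left(t \right)} = 76 + t$
$K = 664$ ($K = -3 + \frac{\left(97 - 74\right) 58}{2} = -3 + \frac{23 \cdot 58}{2} = -3 + \frac{1}{2} \cdot 1334 = -3 + 667 = 664$)
$\frac{1}{\left(\left(22116 - 23433\right) + \left(16927 + h{\left(67 \right)}\right)\right) + K} = \frac{1}{\left(\left(22116 - 23433\right) + \left(16927 + \left(76 + 67\right)\right)\right) + 664} = \frac{1}{\left(-1317 + \left(16927 + 143\right)\right) + 664} = \frac{1}{\left(-1317 + 17070\right) + 664} = \frac{1}{15753 + 664} = \frac{1}{16417}$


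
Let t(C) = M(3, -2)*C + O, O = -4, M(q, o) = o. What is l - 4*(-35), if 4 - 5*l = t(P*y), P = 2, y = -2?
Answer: 140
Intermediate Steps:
t(C) = -4 - 2*C (t(C) = -2*C - 4 = -4 - 2*C)
l = 0 (l = ⅘ - (-4 - 4*(-2))/5 = ⅘ - (-4 - 2*(-4))/5 = ⅘ - (-4 + 8)/5 = ⅘ - ⅕*4 = ⅘ - ⅘ = 0)
l - 4*(-35) = 0 - 4*(-35) = 0 + 140 = 140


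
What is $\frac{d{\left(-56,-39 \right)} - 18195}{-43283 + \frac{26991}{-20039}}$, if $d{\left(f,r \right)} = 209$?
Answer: $\frac{180210727}{433687514} \approx 0.41553$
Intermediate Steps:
$\frac{d{\left(-56,-39 \right)} - 18195}{-43283 + \frac{26991}{-20039}} = \frac{209 - 18195}{-43283 + \frac{26991}{-20039}} = - \frac{17986}{-43283 + 26991 \left(- \frac{1}{20039}\right)} = - \frac{17986}{-43283 - \frac{26991}{20039}} = - \frac{17986}{- \frac{867375028}{20039}} = \left(-17986\right) \left(- \frac{20039}{867375028}\right) = \frac{180210727}{433687514}$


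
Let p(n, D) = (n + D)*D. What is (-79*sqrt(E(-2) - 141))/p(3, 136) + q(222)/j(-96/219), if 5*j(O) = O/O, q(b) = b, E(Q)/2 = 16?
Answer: 1110 - 79*I*sqrt(109)/18904 ≈ 1110.0 - 0.04363*I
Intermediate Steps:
E(Q) = 32 (E(Q) = 2*16 = 32)
p(n, D) = D*(D + n) (p(n, D) = (D + n)*D = D*(D + n))
j(O) = 1/5 (j(O) = (O/O)/5 = (1/5)*1 = 1/5)
(-79*sqrt(E(-2) - 141))/p(3, 136) + q(222)/j(-96/219) = (-79*sqrt(32 - 141))/((136*(136 + 3))) + 222/(1/5) = (-79*I*sqrt(109))/((136*139)) + 222*5 = -79*I*sqrt(109)/18904 + 1110 = 1110 - 79*I*sqrt(109)/18904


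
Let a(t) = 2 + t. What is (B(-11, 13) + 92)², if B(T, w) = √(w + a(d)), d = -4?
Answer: (92 + √11)² ≈ 9085.3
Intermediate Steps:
B(T, w) = √(-2 + w) (B(T, w) = √(w + (2 - 4)) = √(w - 2) = √(-2 + w))
(B(-11, 13) + 92)² = (√(-2 + 13) + 92)² = (√11 + 92)² = (92 + √11)²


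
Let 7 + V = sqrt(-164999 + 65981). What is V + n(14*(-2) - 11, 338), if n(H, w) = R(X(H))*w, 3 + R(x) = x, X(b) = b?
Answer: -14203 + 3*I*sqrt(11002) ≈ -14203.0 + 314.67*I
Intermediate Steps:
R(x) = -3 + x
n(H, w) = w*(-3 + H) (n(H, w) = (-3 + H)*w = w*(-3 + H))
V = -7 + 3*I*sqrt(11002) (V = -7 + sqrt(-164999 + 65981) = -7 + sqrt(-99018) = -7 + 3*I*sqrt(11002) ≈ -7.0 + 314.67*I)
V + n(14*(-2) - 11, 338) = (-7 + 3*I*sqrt(11002)) + 338*(-3 + (14*(-2) - 11)) = (-7 + 3*I*sqrt(11002)) + 338*(-3 + (-28 - 11)) = (-7 + 3*I*sqrt(11002)) + 338*(-3 - 39) = (-7 + 3*I*sqrt(11002)) + 338*(-42) = (-7 + 3*I*sqrt(11002)) - 14196 = -14203 + 3*I*sqrt(11002)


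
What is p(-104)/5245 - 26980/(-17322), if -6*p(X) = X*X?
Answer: 18380718/15142315 ≈ 1.2139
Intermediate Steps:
p(X) = -X²/6 (p(X) = -X*X/6 = -X²/6)
p(-104)/5245 - 26980/(-17322) = -⅙*(-104)²/5245 - 26980/(-17322) = -⅙*10816*(1/5245) - 26980*(-1/17322) = -5408/3*1/5245 + 13490/8661 = -5408/15735 + 13490/8661 = 18380718/15142315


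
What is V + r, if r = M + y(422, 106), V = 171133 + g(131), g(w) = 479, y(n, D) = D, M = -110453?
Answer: 61265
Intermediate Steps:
V = 171612 (V = 171133 + 479 = 171612)
r = -110347 (r = -110453 + 106 = -110347)
V + r = 171612 - 110347 = 61265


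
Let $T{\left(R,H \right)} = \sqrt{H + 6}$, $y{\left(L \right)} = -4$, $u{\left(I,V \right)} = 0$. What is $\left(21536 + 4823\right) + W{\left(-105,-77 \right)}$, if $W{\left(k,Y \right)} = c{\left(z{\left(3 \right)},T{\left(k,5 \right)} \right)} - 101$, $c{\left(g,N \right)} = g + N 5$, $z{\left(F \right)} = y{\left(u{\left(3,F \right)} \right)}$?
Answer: $26254 + 5 \sqrt{11} \approx 26271.0$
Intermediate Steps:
$T{\left(R,H \right)} = \sqrt{6 + H}$
$z{\left(F \right)} = -4$
$c{\left(g,N \right)} = g + 5 N$
$W{\left(k,Y \right)} = -105 + 5 \sqrt{11}$ ($W{\left(k,Y \right)} = \left(-4 + 5 \sqrt{6 + 5}\right) - 101 = \left(-4 + 5 \sqrt{11}\right) - 101 = -105 + 5 \sqrt{11}$)
$\left(21536 + 4823\right) + W{\left(-105,-77 \right)} = \left(21536 + 4823\right) - \left(105 - 5 \sqrt{11}\right) = 26359 - \left(105 - 5 \sqrt{11}\right) = 26254 + 5 \sqrt{11}$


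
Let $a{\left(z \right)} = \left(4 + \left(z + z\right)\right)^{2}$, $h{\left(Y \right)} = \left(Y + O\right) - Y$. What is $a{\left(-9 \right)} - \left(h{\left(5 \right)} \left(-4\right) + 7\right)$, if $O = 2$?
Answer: $197$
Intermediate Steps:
$h{\left(Y \right)} = 2$ ($h{\left(Y \right)} = \left(Y + 2\right) - Y = \left(2 + Y\right) - Y = 2$)
$a{\left(z \right)} = \left(4 + 2 z\right)^{2}$
$a{\left(-9 \right)} - \left(h{\left(5 \right)} \left(-4\right) + 7\right) = 4 \left(2 - 9\right)^{2} - \left(2 \left(-4\right) + 7\right) = 4 \left(-7\right)^{2} - \left(-8 + 7\right) = 4 \cdot 49 - -1 = 196 + 1 = 197$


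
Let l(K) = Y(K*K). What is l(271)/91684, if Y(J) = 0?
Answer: 0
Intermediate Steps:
l(K) = 0
l(271)/91684 = 0/91684 = 0*(1/91684) = 0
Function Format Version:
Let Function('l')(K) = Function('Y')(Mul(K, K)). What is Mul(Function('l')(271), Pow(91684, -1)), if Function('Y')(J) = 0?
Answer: 0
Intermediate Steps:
Function('l')(K) = 0
Mul(Function('l')(271), Pow(91684, -1)) = Mul(0, Pow(91684, -1)) = Mul(0, Rational(1, 91684)) = 0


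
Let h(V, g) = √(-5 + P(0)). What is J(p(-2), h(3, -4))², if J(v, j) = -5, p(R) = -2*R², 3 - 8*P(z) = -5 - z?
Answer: 25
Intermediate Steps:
P(z) = 1 + z/8 (P(z) = 3/8 - (-5 - z)/8 = 3/8 + (5/8 + z/8) = 1 + z/8)
h(V, g) = 2*I (h(V, g) = √(-5 + (1 + (⅛)*0)) = √(-5 + (1 + 0)) = √(-5 + 1) = √(-4) = 2*I)
J(p(-2), h(3, -4))² = (-5)² = 25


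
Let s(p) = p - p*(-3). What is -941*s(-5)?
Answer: 18820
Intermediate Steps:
s(p) = 4*p (s(p) = p - (-3)*p = p + 3*p = 4*p)
-941*s(-5) = -3764*(-5) = -941*(-20) = 18820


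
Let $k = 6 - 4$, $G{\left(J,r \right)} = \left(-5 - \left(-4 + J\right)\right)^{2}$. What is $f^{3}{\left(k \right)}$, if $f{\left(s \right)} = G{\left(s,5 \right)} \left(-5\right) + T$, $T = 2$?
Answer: $-79507$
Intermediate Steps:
$G{\left(J,r \right)} = \left(-1 - J\right)^{2}$
$k = 2$
$f{\left(s \right)} = 2 - 5 \left(1 + s\right)^{2}$ ($f{\left(s \right)} = \left(1 + s\right)^{2} \left(-5\right) + 2 = - 5 \left(1 + s\right)^{2} + 2 = 2 - 5 \left(1 + s\right)^{2}$)
$f^{3}{\left(k \right)} = \left(2 - 5 \left(1 + 2\right)^{2}\right)^{3} = \left(2 - 5 \cdot 3^{2}\right)^{3} = \left(2 - 45\right)^{3} = \left(-43\right)^{3} = -79507$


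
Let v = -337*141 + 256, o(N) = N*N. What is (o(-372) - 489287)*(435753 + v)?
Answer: -136323008276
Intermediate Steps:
o(N) = N²
v = -47261 (v = -47517 + 256 = -47261)
(o(-372) - 489287)*(435753 + v) = ((-372)² - 489287)*(435753 - 47261) = (138384 - 489287)*388492 = -350903*388492 = -136323008276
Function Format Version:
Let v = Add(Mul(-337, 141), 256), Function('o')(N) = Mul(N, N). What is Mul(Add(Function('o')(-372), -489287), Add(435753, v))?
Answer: -136323008276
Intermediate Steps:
Function('o')(N) = Pow(N, 2)
v = -47261 (v = Add(-47517, 256) = -47261)
Mul(Add(Function('o')(-372), -489287), Add(435753, v)) = Mul(Add(Pow(-372, 2), -489287), Add(435753, -47261)) = Mul(Add(138384, -489287), 388492) = Mul(-350903, 388492) = -136323008276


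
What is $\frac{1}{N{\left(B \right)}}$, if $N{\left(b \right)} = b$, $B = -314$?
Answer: $- \frac{1}{314} \approx -0.0031847$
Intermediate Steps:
$\frac{1}{N{\left(B \right)}} = \frac{1}{-314} = - \frac{1}{314}$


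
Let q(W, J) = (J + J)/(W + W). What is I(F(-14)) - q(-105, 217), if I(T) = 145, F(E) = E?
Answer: 2206/15 ≈ 147.07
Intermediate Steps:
q(W, J) = J/W (q(W, J) = (2*J)/((2*W)) = (2*J)*(1/(2*W)) = J/W)
I(F(-14)) - q(-105, 217) = 145 - 217/(-105) = 145 - 217*(-1)/105 = 145 - 1*(-31/15) = 145 + 31/15 = 2206/15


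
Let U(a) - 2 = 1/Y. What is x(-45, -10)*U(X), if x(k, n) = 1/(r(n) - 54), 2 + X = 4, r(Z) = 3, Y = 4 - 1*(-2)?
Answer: -13/306 ≈ -0.042484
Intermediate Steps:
Y = 6 (Y = 4 + 2 = 6)
X = 2 (X = -2 + 4 = 2)
x(k, n) = -1/51 (x(k, n) = 1/(3 - 54) = 1/(-51) = -1/51)
U(a) = 13/6 (U(a) = 2 + 1/6 = 2 + ⅙ = 13/6)
x(-45, -10)*U(X) = -1/51*13/6 = -13/306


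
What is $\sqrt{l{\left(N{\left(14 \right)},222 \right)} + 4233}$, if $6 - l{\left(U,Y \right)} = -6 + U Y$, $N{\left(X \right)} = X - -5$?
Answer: $3 \sqrt{3} \approx 5.1962$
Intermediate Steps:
$N{\left(X \right)} = 5 + X$ ($N{\left(X \right)} = X + 5 = 5 + X$)
$l{\left(U,Y \right)} = 12 - U Y$ ($l{\left(U,Y \right)} = 6 - \left(-6 + U Y\right) = 12 - U Y$)
$\sqrt{l{\left(N{\left(14 \right)},222 \right)} + 4233} = \sqrt{\left(12 - \left(5 + 14\right) 222\right) + 4233} = \sqrt{\left(12 - 19 \cdot 222\right) + 4233} = \sqrt{\left(12 - 4218\right) + 4233} = \sqrt{-4206 + 4233} = \sqrt{27} = 3 \sqrt{3}$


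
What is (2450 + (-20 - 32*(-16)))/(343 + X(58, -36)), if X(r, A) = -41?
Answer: 1471/151 ≈ 9.7417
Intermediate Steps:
(2450 + (-20 - 32*(-16)))/(343 + X(58, -36)) = (2450 + (-20 - 32*(-16)))/(343 - 41) = (2450 + (-20 + 512))/302 = (2450 + 492)*(1/302) = 2942*(1/302) = 1471/151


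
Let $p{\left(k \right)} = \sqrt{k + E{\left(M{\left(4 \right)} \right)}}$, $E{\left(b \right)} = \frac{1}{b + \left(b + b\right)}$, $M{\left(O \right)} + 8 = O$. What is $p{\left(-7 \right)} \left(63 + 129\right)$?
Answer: $32 i \sqrt{255} \approx 511.0 i$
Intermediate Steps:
$M{\left(O \right)} = -8 + O$
$E{\left(b \right)} = \frac{1}{3 b}$ ($E{\left(b \right)} = \frac{1}{b + 2 b} = \frac{1}{3 b}$)
$p{\left(k \right)} = \sqrt{- \frac{1}{12} + k}$ ($p{\left(k \right)} = \sqrt{k + \frac{1}{3 \left(-8 + 4\right)}} = \sqrt{k + \frac{1}{3 \left(-4\right)}} = \sqrt{k + \frac{1}{3} \left(- \frac{1}{4}\right)} = \sqrt{k - \frac{1}{12}} = \sqrt{- \frac{1}{12} + k}$)
$p{\left(-7 \right)} \left(63 + 129\right) = \frac{\sqrt{-3 + 36 \left(-7\right)}}{6} \left(63 + 129\right) = \frac{\sqrt{-3 - 252}}{6} \cdot 192 = \frac{\sqrt{-255}}{6} \cdot 192 = \frac{i \sqrt{255}}{6} \cdot 192 = 32 i \sqrt{255}$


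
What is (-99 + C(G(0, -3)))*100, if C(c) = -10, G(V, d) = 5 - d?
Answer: -10900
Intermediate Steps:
(-99 + C(G(0, -3)))*100 = (-99 - 10)*100 = -109*100 = -10900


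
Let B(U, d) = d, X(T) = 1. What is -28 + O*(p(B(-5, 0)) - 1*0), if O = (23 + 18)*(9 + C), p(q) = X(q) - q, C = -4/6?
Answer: 941/3 ≈ 313.67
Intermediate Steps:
C = -2/3 (C = (1/6)*(-4) = -2/3 ≈ -0.66667)
p(q) = 1 - q
O = 1025/3 (O = (23 + 18)*(9 - 2/3) = 41*(25/3) = 1025/3 ≈ 341.67)
-28 + O*(p(B(-5, 0)) - 1*0) = -28 + 1025*((1 - 1*0) - 1*0)/3 = -28 + 1025*((1 + 0) + 0)/3 = -28 + 1025*(1 + 0)/3 = -28 + (1025/3)*1 = -28 + 1025/3 = 941/3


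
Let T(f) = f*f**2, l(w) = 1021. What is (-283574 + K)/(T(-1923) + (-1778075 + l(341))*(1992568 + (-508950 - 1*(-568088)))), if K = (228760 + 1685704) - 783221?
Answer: -847669/3653103471591 ≈ -2.3204e-7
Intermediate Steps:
T(f) = f**3
K = 1131243 (K = 1914464 - 783221 = 1131243)
(-283574 + K)/(T(-1923) + (-1778075 + l(341))*(1992568 + (-508950 - 1*(-568088)))) = (-283574 + 1131243)/((-1923)**3 + (-1778075 + 1021)*(1992568 + (-508950 - 1*(-568088)))) = 847669/(-7111117467 - 1777054*(1992568 + (-508950 + 568088))) = 847669/(-7111117467 - 1777054*(1992568 + 59138)) = 847669/(-7111117467 - 1777054*2051706) = 847669/(-7111117467 - 3645992354124) = 847669/(-3653103471591) = 847669*(-1/3653103471591) = -847669/3653103471591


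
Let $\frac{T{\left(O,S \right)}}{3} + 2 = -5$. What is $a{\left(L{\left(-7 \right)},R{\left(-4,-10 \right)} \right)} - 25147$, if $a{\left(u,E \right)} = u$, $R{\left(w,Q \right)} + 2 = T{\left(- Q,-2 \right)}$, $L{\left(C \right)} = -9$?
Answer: $-25156$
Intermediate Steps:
$T{\left(O,S \right)} = -21$ ($T{\left(O,S \right)} = -6 + 3 \left(-5\right) = -6 - 15 = -21$)
$R{\left(w,Q \right)} = -23$ ($R{\left(w,Q \right)} = -2 - 21 = -23$)
$a{\left(L{\left(-7 \right)},R{\left(-4,-10 \right)} \right)} - 25147 = -9 - 25147 = -25156$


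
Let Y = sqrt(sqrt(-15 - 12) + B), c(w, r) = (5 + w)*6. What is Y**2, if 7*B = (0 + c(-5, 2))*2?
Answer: 3*I*sqrt(3) ≈ 5.1962*I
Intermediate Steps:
c(w, r) = 30 + 6*w
B = 0 (B = ((0 + (30 + 6*(-5)))*2)/7 = ((0 + (30 - 30))*2)/7 = ((0 + 0)*2)/7 = (0*2)/7 = (1/7)*0 = 0)
Y = 3**(3/4)*sqrt(I) (Y = sqrt(sqrt(-15 - 12) + 0) = sqrt(sqrt(-27) + 0) = sqrt(3*I*sqrt(3) + 0) = sqrt(3*I*sqrt(3)) = 3**(3/4)*sqrt(I) ≈ 1.6119 + 1.6119*I)
Y**2 = (3**(3/4)*sqrt(I))**2 = 3*I*sqrt(3)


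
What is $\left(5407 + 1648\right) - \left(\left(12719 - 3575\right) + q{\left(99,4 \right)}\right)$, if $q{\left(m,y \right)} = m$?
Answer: $-2188$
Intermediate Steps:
$\left(5407 + 1648\right) - \left(\left(12719 - 3575\right) + q{\left(99,4 \right)}\right) = \left(5407 + 1648\right) - \left(\left(12719 - 3575\right) + 99\right) = 7055 - \left(9144 + 99\right) = 7055 - 9243 = -2188$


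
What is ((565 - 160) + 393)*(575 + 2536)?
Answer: 2482578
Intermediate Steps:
((565 - 160) + 393)*(575 + 2536) = (405 + 393)*3111 = 798*3111 = 2482578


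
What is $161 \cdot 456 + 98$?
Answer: $73514$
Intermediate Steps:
$161 \cdot 456 + 98 = 73416 + 98 = 73514$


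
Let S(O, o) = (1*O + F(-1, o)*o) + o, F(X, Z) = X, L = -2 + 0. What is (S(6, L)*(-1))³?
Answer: -216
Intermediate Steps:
L = -2
S(O, o) = O (S(O, o) = (1*O - o) + o = (O - o) + o = O)
(S(6, L)*(-1))³ = (6*(-1))³ = (-6)³ = -216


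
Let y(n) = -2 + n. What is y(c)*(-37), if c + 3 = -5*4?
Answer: 925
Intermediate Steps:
c = -23 (c = -3 - 5*4 = -3 - 20 = -23)
y(c)*(-37) = (-2 - 23)*(-37) = -25*(-37) = 925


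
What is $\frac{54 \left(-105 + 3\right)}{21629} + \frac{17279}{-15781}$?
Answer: $- \frac{10712773}{7937843} \approx -1.3496$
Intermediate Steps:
$\frac{54 \left(-105 + 3\right)}{21629} + \frac{17279}{-15781} = 54 \left(-102\right) \frac{1}{21629} + 17279 \left(- \frac{1}{15781}\right) = \left(-5508\right) \frac{1}{21629} - \frac{17279}{15781} = - \frac{5508}{21629} - \frac{17279}{15781} = - \frac{10712773}{7937843}$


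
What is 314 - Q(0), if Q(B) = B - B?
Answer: 314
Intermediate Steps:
Q(B) = 0
314 - Q(0) = 314 - 1*0 = 314 + 0 = 314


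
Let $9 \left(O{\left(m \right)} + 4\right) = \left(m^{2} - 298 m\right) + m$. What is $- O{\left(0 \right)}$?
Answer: $4$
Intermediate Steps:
$O{\left(m \right)} = -4 - 33 m + \frac{m^{2}}{9}$ ($O{\left(m \right)} = -4 + \frac{\left(m^{2} - 298 m\right) + m}{9} = -4 + \frac{m^{2} - 297 m}{9} = -4 + \left(- 33 m + \frac{m^{2}}{9}\right) = -4 - 33 m + \frac{m^{2}}{9}$)
$- O{\left(0 \right)} = - (-4 - 0 + \frac{0^{2}}{9}) = - (-4 + 0 + \frac{1}{9} \cdot 0) = - (-4 + 0 + 0) = \left(-1\right) \left(-4\right) = 4$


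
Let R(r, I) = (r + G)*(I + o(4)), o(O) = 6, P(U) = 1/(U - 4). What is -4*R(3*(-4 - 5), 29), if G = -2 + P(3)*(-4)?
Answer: 3500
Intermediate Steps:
P(U) = 1/(-4 + U)
G = 2 (G = -2 - 4/(-4 + 3) = -2 - 4/(-1) = -2 - 1*(-4) = -2 + 4 = 2)
R(r, I) = (2 + r)*(6 + I) (R(r, I) = (r + 2)*(I + 6) = (2 + r)*(6 + I))
-4*R(3*(-4 - 5), 29) = -4*(12 + 2*29 + 6*(3*(-4 - 5)) + 29*(3*(-4 - 5))) = -4*(12 + 58 + 6*(3*(-9)) + 29*(3*(-9))) = -4*(12 + 58 + 6*(-27) + 29*(-27)) = -4*(12 + 58 - 162 - 783) = -4*(-875) = 3500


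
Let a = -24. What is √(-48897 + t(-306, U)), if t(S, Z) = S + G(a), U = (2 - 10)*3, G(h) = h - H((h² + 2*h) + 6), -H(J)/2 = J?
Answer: 3*I*√5351 ≈ 219.45*I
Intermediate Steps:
H(J) = -2*J
G(h) = 12 + 2*h² + 5*h (G(h) = h - (-2)*((h² + 2*h) + 6) = h - (-2)*(6 + h² + 2*h) = h - (-12 - 4*h - 2*h²) = h + (12 + 2*h² + 4*h) = 12 + 2*h² + 5*h)
U = -24 (U = -8*3 = -24)
t(S, Z) = 1044 + S (t(S, Z) = S + (12 + 2*(-24)² + 5*(-24)) = S + (12 + 2*576 - 120) = S + (12 + 1152 - 120) = S + 1044 = 1044 + S)
√(-48897 + t(-306, U)) = √(-48897 + (1044 - 306)) = √(-48897 + 738) = √(-48159) = 3*I*√5351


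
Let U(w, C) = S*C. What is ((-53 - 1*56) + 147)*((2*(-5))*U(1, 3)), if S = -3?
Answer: 3420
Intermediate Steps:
U(w, C) = -3*C
((-53 - 1*56) + 147)*((2*(-5))*U(1, 3)) = ((-53 - 1*56) + 147)*((2*(-5))*(-3*3)) = ((-53 - 56) + 147)*(-10*(-9)) = (-109 + 147)*90 = 38*90 = 3420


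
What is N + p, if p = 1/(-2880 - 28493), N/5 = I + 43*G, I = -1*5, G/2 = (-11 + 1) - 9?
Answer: -257101736/31373 ≈ -8195.0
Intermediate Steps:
G = -38 (G = 2*((-11 + 1) - 9) = 2*(-10 - 9) = 2*(-19) = -38)
I = -5
N = -8195 (N = 5*(-5 + 43*(-38)) = 5*(-5 - 1634) = 5*(-1639) = -8195)
p = -1/31373 (p = 1/(-31373) = -1/31373 ≈ -3.1875e-5)
N + p = -8195 - 1/31373 = -257101736/31373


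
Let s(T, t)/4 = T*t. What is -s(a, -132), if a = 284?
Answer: 149952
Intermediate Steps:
s(T, t) = 4*T*t (s(T, t) = 4*(T*t) = 4*T*t)
-s(a, -132) = -4*284*(-132) = -1*(-149952) = 149952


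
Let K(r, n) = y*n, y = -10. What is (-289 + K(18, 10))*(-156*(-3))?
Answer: -182052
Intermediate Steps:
K(r, n) = -10*n
(-289 + K(18, 10))*(-156*(-3)) = (-289 - 10*10)*(-156*(-3)) = (-289 - 100)*468 = -389*468 = -182052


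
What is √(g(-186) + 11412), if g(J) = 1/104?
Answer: √30858074/52 ≈ 106.83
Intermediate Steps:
g(J) = 1/104
√(g(-186) + 11412) = √(1/104 + 11412) = √(1186849/104) = √30858074/52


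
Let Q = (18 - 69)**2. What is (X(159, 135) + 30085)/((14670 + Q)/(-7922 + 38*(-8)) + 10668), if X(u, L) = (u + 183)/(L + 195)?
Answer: 1512425048/536174815 ≈ 2.8208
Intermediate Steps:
X(u, L) = (183 + u)/(195 + L)
Q = 2601 (Q = (-51)**2 = 2601)
(X(159, 135) + 30085)/((14670 + Q)/(-7922 + 38*(-8)) + 10668) = ((183 + 159)/(195 + 135) + 30085)/((14670 + 2601)/(-7922 + 38*(-8)) + 10668) = (342/330 + 30085)/(17271/(-7922 - 304) + 10668) = ((1/330)*342 + 30085)/(17271/(-8226) + 10668) = (57/55 + 30085)/(17271*(-1/8226) + 10668) = 1654732/(55*(-1919/914 + 10668)) = 1654732/(55*(9748633/914)) = (1654732/55)*(914/9748633) = 1512425048/536174815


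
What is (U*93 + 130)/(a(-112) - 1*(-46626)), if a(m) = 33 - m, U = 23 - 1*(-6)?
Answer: 2827/46771 ≈ 0.060443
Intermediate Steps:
U = 29 (U = 23 + 6 = 29)
(U*93 + 130)/(a(-112) - 1*(-46626)) = (29*93 + 130)/((33 - 1*(-112)) - 1*(-46626)) = (2697 + 130)/((33 + 112) + 46626) = 2827/(145 + 46626) = 2827/46771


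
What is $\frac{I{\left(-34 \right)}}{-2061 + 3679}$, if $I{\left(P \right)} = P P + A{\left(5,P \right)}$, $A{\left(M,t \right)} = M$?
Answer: $\frac{1161}{1618} \approx 0.71755$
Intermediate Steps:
$I{\left(P \right)} = 5 + P^{2}$ ($I{\left(P \right)} = P P + 5 = P^{2} + 5 = 5 + P^{2}$)
$\frac{I{\left(-34 \right)}}{-2061 + 3679} = \frac{5 + \left(-34\right)^{2}}{-2061 + 3679} = \frac{5 + 1156}{1618} = 1161 \cdot \frac{1}{1618} = \frac{1161}{1618}$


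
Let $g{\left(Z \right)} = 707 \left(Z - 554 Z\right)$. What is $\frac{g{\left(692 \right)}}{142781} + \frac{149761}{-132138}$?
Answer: $- \frac{35771574215957}{18866795778} \approx -1896.0$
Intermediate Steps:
$g{\left(Z \right)} = - 390971 Z$ ($g{\left(Z \right)} = 707 \left(- 553 Z\right) = - 390971 Z$)
$\frac{g{\left(692 \right)}}{142781} + \frac{149761}{-132138} = \frac{\left(-390971\right) 692}{142781} + \frac{149761}{-132138} = \left(-270551932\right) \frac{1}{142781} + 149761 \left(- \frac{1}{132138}\right) = - \frac{270551932}{142781} - \frac{149761}{132138} = - \frac{35771574215957}{18866795778}$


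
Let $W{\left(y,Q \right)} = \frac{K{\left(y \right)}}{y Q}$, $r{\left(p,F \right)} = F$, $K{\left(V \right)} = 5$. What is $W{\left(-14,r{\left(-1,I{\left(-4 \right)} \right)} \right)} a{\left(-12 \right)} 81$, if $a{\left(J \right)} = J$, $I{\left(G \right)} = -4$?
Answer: $- \frac{1215}{14} \approx -86.786$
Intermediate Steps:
$W{\left(y,Q \right)} = \frac{5}{Q y}$ ($W{\left(y,Q \right)} = \frac{5}{y Q} = \frac{5}{Q y}$)
$W{\left(-14,r{\left(-1,I{\left(-4 \right)} \right)} \right)} a{\left(-12 \right)} 81 = \frac{5}{\left(-4\right) \left(-14\right)} \left(-12\right) 81 = 5 \left(- \frac{1}{4}\right) \left(- \frac{1}{14}\right) \left(-12\right) 81 = \frac{5}{56} \left(-12\right) 81 = \left(- \frac{15}{14}\right) 81 = - \frac{1215}{14}$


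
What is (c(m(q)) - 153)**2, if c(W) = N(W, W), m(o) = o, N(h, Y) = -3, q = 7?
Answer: 24336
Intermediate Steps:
c(W) = -3
(c(m(q)) - 153)**2 = (-3 - 153)**2 = (-156)**2 = 24336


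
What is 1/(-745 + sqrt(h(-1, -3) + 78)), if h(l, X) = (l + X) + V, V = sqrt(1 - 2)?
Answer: -1/(745 - sqrt(74 + I)) ≈ -0.001358 - 1.0718e-7*I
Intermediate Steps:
V = I (V = sqrt(-1) = I ≈ 1.0*I)
h(l, X) = I + X + l (h(l, X) = (l + X) + I = (X + l) + I = I + X + l)
1/(-745 + sqrt(h(-1, -3) + 78)) = 1/(-745 + sqrt((I - 3 - 1) + 78)) = 1/(-745 + sqrt((-4 + I) + 78)) = 1/(-745 + sqrt(74 + I))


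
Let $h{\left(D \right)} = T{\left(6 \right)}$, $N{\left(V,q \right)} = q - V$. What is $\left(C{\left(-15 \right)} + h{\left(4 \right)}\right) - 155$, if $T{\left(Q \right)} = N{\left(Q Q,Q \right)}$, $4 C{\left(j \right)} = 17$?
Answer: $- \frac{723}{4} \approx -180.75$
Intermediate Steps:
$C{\left(j \right)} = \frac{17}{4}$ ($C{\left(j \right)} = \frac{1}{4} \cdot 17 = \frac{17}{4}$)
$T{\left(Q \right)} = Q - Q^{2}$ ($T{\left(Q \right)} = Q - Q Q = Q - Q^{2}$)
$h{\left(D \right)} = -30$ ($h{\left(D \right)} = 6 \left(1 - 6\right) = 6 \left(-5\right) = -30$)
$\left(C{\left(-15 \right)} + h{\left(4 \right)}\right) - 155 = \left(\frac{17}{4} - 30\right) - 155 = - \frac{103}{4} - 155 = - \frac{723}{4}$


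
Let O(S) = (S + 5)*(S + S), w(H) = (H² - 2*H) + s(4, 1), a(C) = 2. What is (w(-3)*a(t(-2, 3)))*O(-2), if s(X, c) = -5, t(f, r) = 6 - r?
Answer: -240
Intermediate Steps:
w(H) = -5 + H² - 2*H (w(H) = (H² - 2*H) - 5 = -5 + H² - 2*H)
O(S) = 2*S*(5 + S) (O(S) = (5 + S)*(2*S) = 2*S*(5 + S))
(w(-3)*a(t(-2, 3)))*O(-2) = ((-5 + (-3)² - 2*(-3))*2)*(2*(-2)*(5 - 2)) = ((-5 + 9 + 6)*2)*(2*(-2)*3) = (10*2)*(-12) = 20*(-12) = -240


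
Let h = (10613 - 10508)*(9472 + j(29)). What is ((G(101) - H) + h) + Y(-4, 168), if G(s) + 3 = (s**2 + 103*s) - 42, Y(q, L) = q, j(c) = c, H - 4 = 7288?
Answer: 1010868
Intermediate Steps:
H = 7292 (H = 4 + 7288 = 7292)
h = 997605 (h = (10613 - 10508)*(9472 + 29) = 105*9501 = 997605)
G(s) = -45 + s**2 + 103*s (G(s) = -3 + ((s**2 + 103*s) - 42) = -3 + (-42 + s**2 + 103*s) = -45 + s**2 + 103*s)
((G(101) - H) + h) + Y(-4, 168) = (((-45 + 101**2 + 103*101) - 1*7292) + 997605) - 4 = (((-45 + 10201 + 10403) - 7292) + 997605) - 4 = ((20559 - 7292) + 997605) - 4 = (13267 + 997605) - 4 = 1010872 - 4 = 1010868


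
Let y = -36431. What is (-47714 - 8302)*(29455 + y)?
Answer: 390767616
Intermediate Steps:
(-47714 - 8302)*(29455 + y) = (-47714 - 8302)*(29455 - 36431) = -56016*(-6976) = 390767616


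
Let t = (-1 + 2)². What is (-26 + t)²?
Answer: 625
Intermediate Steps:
t = 1 (t = 1² = 1)
(-26 + t)² = (-26 + 1)² = (-25)² = 625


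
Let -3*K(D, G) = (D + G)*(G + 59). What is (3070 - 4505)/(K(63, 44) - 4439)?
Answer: 4305/24338 ≈ 0.17688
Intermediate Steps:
K(D, G) = -(59 + G)*(D + G)/3 (K(D, G) = -(D + G)*(G + 59)/3 = -(D + G)*(59 + G)/3 = -(59 + G)*(D + G)/3)
(3070 - 4505)/(K(63, 44) - 4439) = (3070 - 4505)/((-59/3*63 - 59/3*44 - ⅓*44² - ⅓*63*44) - 4439) = -1435/((-1239 - 2596/3 - ⅓*1936 - 924) - 4439) = -1435/((-1239 - 2596/3 - 1936/3 - 924) - 4439) = -1435/(-11021/3 - 4439) = -1435/(-24338/3) = -1435*(-3/24338) = 4305/24338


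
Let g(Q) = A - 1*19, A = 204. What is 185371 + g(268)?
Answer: 185556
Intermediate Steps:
g(Q) = 185 (g(Q) = 204 - 1*19 = 204 - 19 = 185)
185371 + g(268) = 185371 + 185 = 185556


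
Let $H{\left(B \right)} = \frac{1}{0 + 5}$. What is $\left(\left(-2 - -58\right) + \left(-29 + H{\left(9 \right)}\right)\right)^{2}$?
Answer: $\frac{18496}{25} \approx 739.84$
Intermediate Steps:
$H{\left(B \right)} = \frac{1}{5}$
$\left(\left(-2 - -58\right) + \left(-29 + H{\left(9 \right)}\right)\right)^{2} = \left(\left(-2 - -58\right) + \left(-29 + \frac{1}{5}\right)\right)^{2} = \left(\left(-2 + 58\right) - \frac{144}{5}\right)^{2} = \left(56 - \frac{144}{5}\right)^{2} = \left(\frac{136}{5}\right)^{2} = \frac{18496}{25}$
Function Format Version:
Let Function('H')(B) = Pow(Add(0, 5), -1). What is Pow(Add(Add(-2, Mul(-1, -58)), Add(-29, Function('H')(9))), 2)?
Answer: Rational(18496, 25) ≈ 739.84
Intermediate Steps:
Function('H')(B) = Rational(1, 5) (Function('H')(B) = Pow(5, -1) = Rational(1, 5))
Pow(Add(Add(-2, Mul(-1, -58)), Add(-29, Function('H')(9))), 2) = Pow(Add(Add(-2, Mul(-1, -58)), Add(-29, Rational(1, 5))), 2) = Pow(Add(Add(-2, 58), Rational(-144, 5)), 2) = Pow(Add(56, Rational(-144, 5)), 2) = Pow(Rational(136, 5), 2) = Rational(18496, 25)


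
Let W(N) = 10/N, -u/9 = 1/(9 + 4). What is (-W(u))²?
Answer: 16900/81 ≈ 208.64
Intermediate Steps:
u = -9/13 (u = -9/(9 + 4) = -9/13 ≈ -0.69231)
(-W(u))² = (-10/(-9/13))² = (-10*(-13)/9)² = (-1*(-130/9))² = (130/9)² = 16900/81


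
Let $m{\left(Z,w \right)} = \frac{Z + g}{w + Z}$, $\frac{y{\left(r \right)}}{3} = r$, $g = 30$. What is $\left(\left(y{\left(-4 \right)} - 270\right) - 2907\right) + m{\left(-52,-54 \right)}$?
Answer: $- \frac{169006}{53} \approx -3188.8$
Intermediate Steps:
$y{\left(r \right)} = 3 r$
$m{\left(Z,w \right)} = \frac{30 + Z}{Z + w}$ ($m{\left(Z,w \right)} = \frac{Z + 30}{w + Z} = \frac{30 + Z}{Z + w}$)
$\left(\left(y{\left(-4 \right)} - 270\right) - 2907\right) + m{\left(-52,-54 \right)} = \left(\left(3 \left(-4\right) - 270\right) - 2907\right) + \frac{30 - 52}{-52 - 54} = \left(\left(-12 - 270\right) - 2907\right) + \frac{1}{-106} \left(-22\right) = \left(-282 - 2907\right) - - \frac{11}{53} = -3189 + \frac{11}{53} = - \frac{169006}{53}$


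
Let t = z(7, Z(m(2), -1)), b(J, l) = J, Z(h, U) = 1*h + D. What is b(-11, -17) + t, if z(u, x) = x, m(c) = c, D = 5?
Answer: -4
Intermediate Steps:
Z(h, U) = 5 + h (Z(h, U) = 1*h + 5 = h + 5 = 5 + h)
t = 7 (t = 5 + 2 = 7)
b(-11, -17) + t = -11 + 7 = -4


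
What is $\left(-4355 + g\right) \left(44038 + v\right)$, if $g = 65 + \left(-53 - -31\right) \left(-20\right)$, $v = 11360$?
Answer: $-213282300$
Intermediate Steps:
$g = 505$ ($g = 65 + \left(-53 + 31\right) \left(-20\right) = 65 - -440 = 65 + 440 = 505$)
$\left(-4355 + g\right) \left(44038 + v\right) = \left(-4355 + 505\right) \left(44038 + 11360\right) = \left(-3850\right) 55398 = -213282300$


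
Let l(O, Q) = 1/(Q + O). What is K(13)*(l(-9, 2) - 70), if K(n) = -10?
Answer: 4910/7 ≈ 701.43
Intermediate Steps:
l(O, Q) = 1/(O + Q)
K(13)*(l(-9, 2) - 70) = -10*(1/(-9 + 2) - 70) = -10*(1/(-7) - 70) = -10*(-⅐ - 70) = -10*(-491/7) = 4910/7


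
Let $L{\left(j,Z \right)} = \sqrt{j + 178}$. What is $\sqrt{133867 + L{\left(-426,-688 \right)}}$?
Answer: $\sqrt{133867 + 2 i \sqrt{62}} \approx 365.88 + 0.022 i$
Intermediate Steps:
$L{\left(j,Z \right)} = \sqrt{178 + j}$
$\sqrt{133867 + L{\left(-426,-688 \right)}} = \sqrt{133867 + \sqrt{178 - 426}} = \sqrt{133867 + \sqrt{-248}} = \sqrt{133867 + 2 i \sqrt{62}}$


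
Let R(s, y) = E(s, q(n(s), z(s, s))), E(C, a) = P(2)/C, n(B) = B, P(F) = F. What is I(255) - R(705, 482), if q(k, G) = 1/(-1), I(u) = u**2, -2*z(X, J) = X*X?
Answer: 45842623/705 ≈ 65025.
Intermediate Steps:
z(X, J) = -X**2/2 (z(X, J) = -X*X/2 = -X**2/2)
q(k, G) = -1
E(C, a) = 2/C
R(s, y) = 2/s
I(255) - R(705, 482) = 255**2 - 2/705 = 65025 - 2/705 = 45842623/705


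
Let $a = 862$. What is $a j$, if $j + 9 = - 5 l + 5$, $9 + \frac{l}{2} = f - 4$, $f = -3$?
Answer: $134472$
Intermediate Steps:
$l = -32$ ($l = -18 + 2 \left(-3 - 4\right) = -18 + 2 \left(-7\right) = -18 - 14 = -32$)
$j = 156$ ($j = -9 + \left(\left(-5\right) \left(-32\right) + 5\right) = -9 + \left(160 + 5\right) = -9 + 165 = 156$)
$a j = 862 \cdot 156 = 134472$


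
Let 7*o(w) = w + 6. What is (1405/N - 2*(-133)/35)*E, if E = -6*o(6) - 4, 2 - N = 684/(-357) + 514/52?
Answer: 420672080/129269 ≈ 3254.2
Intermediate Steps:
N = -18467/3094 (N = 2 - (684/(-357) + 514/52) = 2 - (684*(-1/357) + 514*(1/52)) = 2 - (-228/119 + 257/26) = 2 - 1*24655/3094 = 2 - 24655/3094 = -18467/3094 ≈ -5.9687)
o(w) = 6/7 + w/7 (o(w) = (w + 6)/7 = (6 + w)/7 = 6/7 + w/7)
E = -100/7 (E = -6*(6/7 + (⅐)*6) - 4 = -6*(6/7 + 6/7) - 4 = -6*12/7 - 4 = -72/7 - 4 = -100/7 ≈ -14.286)
(1405/N - 2*(-133)/35)*E = (1405/(-18467/3094) - 2*(-133)/35)*(-100/7) = (1405*(-3094/18467) + 266*(1/35))*(-100/7) = (-4347070/18467 + 38/5)*(-100/7) = -21033604/92335*(-100/7) = 420672080/129269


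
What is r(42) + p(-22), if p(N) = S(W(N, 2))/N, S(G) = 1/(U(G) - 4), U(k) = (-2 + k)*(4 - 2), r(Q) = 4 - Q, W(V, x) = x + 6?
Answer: -6689/176 ≈ -38.006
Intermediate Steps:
W(V, x) = 6 + x
U(k) = -4 + 2*k (U(k) = (-2 + k)*2 = -4 + 2*k)
S(G) = 1/(-8 + 2*G) (S(G) = 1/((-4 + 2*G) - 4) = 1/(-8 + 2*G))
p(N) = 1/(8*N) (p(N) = (1/(2*(-4 + (6 + 2))))/N = (1/(2*(-4 + 8)))/N = ((1/2)/4)/N = ((1/2)*(1/4))/N = 1/(8*N))
r(42) + p(-22) = (4 - 1*42) + (1/8)/(-22) = (4 - 42) + (1/8)*(-1/22) = -38 - 1/176 = -6689/176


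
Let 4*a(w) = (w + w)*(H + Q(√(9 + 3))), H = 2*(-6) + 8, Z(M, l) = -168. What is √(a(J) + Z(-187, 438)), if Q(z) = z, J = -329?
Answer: √(490 - 329*√3) ≈ 8.9356*I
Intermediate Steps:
H = -4 (H = -12 + 8 = -4)
a(w) = w*(-4 + 2*√3)/2 (a(w) = ((w + w)*(-4 + √(9 + 3)))/4 = ((2*w)*(-4 + √12))/4 = ((2*w)*(-4 + 2*√3))/4 = (2*w*(-4 + 2*√3))/4 = w*(-4 + 2*√3)/2)
√(a(J) + Z(-187, 438)) = √(-329*(-2 + √3) - 168) = √((658 - 329*√3) - 168) = √(490 - 329*√3)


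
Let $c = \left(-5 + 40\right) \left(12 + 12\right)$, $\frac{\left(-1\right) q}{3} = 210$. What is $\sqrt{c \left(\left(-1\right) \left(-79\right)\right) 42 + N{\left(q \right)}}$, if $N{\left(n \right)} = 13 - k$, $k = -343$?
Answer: $2 \sqrt{696869} \approx 1669.6$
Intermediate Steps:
$q = -630$ ($q = \left(-3\right) 210 = -630$)
$N{\left(n \right)} = 356$ ($N{\left(n \right)} = 13 - -343 = 13 + 343 = 356$)
$c = 840$ ($c = 35 \cdot 24 = 840$)
$\sqrt{c \left(\left(-1\right) \left(-79\right)\right) 42 + N{\left(q \right)}} = \sqrt{840 \left(\left(-1\right) \left(-79\right)\right) 42 + 356} = \sqrt{840 \cdot 79 \cdot 42 + 356} = \sqrt{66360 \cdot 42 + 356} = \sqrt{2787120 + 356} = \sqrt{2787476} = 2 \sqrt{696869}$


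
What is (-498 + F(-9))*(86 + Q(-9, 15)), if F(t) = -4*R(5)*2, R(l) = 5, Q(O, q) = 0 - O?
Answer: -51110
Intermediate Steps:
Q(O, q) = -O
F(t) = -40 (F(t) = -4*5*2 = -20*2 = -40)
(-498 + F(-9))*(86 + Q(-9, 15)) = (-498 - 40)*(86 - 1*(-9)) = -538*(86 + 9) = -538*95 = -51110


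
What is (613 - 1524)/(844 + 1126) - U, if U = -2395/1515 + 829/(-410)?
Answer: 38427658/12236655 ≈ 3.1404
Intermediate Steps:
U = -447577/124230 (U = -2395*1/1515 + 829*(-1/410) = -479/303 - 829/410 = -447577/124230 ≈ -3.6028)
(613 - 1524)/(844 + 1126) - U = (613 - 1524)/(844 + 1126) - 1*(-447577/124230) = -911/1970 + 447577/124230 = 38427658/12236655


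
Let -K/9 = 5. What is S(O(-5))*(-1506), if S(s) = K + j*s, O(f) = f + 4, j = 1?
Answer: 69276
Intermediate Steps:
O(f) = 4 + f
K = -45 (K = -9*5 = -45)
S(s) = -45 + s (S(s) = -45 + 1*s = -45 + s)
S(O(-5))*(-1506) = (-45 + (4 - 5))*(-1506) = (-45 - 1)*(-1506) = -46*(-1506) = 69276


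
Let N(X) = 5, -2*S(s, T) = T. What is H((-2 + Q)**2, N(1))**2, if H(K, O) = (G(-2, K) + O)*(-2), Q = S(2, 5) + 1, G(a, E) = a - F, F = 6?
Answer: 36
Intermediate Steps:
S(s, T) = -T/2
G(a, E) = -6 + a (G(a, E) = a - 1*6 = a - 6 = -6 + a)
Q = -3/2 (Q = -1/2*5 + 1 = -5/2 + 1 = -3/2 ≈ -1.5000)
H(K, O) = 16 - 2*O (H(K, O) = ((-6 - 2) + O)*(-2) = (-8 + O)*(-2) = 16 - 2*O)
H((-2 + Q)**2, N(1))**2 = (16 - 2*5)**2 = (16 - 10)**2 = 6**2 = 36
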